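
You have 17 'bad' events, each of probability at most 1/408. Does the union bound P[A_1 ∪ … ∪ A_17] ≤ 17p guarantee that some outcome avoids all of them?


Union bound: P[∪_{i=1}^{17} A_i] ≤ Σ_i P[A_i] ≤ 17·p = 17·(1/408) = 1/24.
Numerically: 1/24 ≈ 0.0417.
Is 1/24 < 1? YES.
Since P[∪ A_i] ≤ 1/24 < 1, the complement has P[∩ A_i^c] ≥ 1 − 1/24 = 23/24 > 0, so some outcome avoids every A_i.

17·p = 1/24 ≈ 0.0417; existence CERTIFIED by the union bound.


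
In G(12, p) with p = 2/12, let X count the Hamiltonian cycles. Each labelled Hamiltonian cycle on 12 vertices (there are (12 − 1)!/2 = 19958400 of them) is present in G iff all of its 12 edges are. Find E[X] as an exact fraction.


K_12 has (12 − 1)!/2 = 19958400 labelled Hamiltonian cycles.
For each such Hamiltonian cycle H, let X_H = 1 if all 12 edges of H are present in G. Then P[X_H = 1] = p^{12} = (1/6)^{12} = 1/2176782336.
Summing the indicators: E[X] = Σ_H E[X_H] = 19958400 · p^{12} = 19958400 · 1/2176782336 = 1925/209952.
Numerically: E[X] ≈ 0.00916876.

E[X] = 19958400 · (1/6)^{12} = 1925/209952 ≈ 0.00916876.


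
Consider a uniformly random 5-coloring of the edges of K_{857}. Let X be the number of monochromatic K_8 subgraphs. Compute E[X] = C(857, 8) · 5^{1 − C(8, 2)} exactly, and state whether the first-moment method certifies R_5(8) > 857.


E[X] = C(857, 8) · 5^{1 − 28} = 6983854138365964575 · 5^{−27} = 6983854138365964575/7450580596923828125.
As a reduced fraction: E[X] = 279354165534638583/298023223876953125 ≈ 0.937357.
Is E[X] < 1? YES.
Since E[X] < 1, there exists a 5-coloring of K_{857} with no monochromatic K_8; hence R_5(8) > 857.

E[X] = 279354165534638583/298023223876953125 ≈ 0.937357; E[X] < 1, so R_5(8) > 857.


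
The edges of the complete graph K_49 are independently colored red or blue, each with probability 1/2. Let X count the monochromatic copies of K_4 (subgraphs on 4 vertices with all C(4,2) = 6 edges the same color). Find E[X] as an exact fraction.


Let X = Σ_S X_S over the C(49, 4) = 211876 subsets S of size 4, where X_S = 1 if the K_4 on S is monochromatic.
For a fixed S, the K_4 on S has C(4, 2) = 6 edges. P[all 6 edges red] = (1/2)^6, and likewise for blue, so P[monochromatic] = 2·(1/2)^6 = 2^{1 − 6} = 1/32.
By linearity: E[X] = C(49, 4) · 2^{1 − 6} = 211876 · 1/32 = 52969/8.
Numerically: E[X] ≈ 6621.125.

E[X] = C(49,4)·2^(1−C(4,2)) = 52969/8 ≈ 6621.125.


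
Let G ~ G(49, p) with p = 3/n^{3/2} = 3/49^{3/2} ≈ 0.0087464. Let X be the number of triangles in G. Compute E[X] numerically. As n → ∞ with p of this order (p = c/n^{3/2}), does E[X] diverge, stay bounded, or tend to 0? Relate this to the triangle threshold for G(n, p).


Number of potential triangles: C(49, 3) = 18424.
Each occurs with probability p³ ≈ (0.0087464)³ ≈ 6.6908517e-07.
By linearity: E[X] = C(49, 3)·p³ ≈ 18424 · 6.6908517e-07 ≈ 0.01233.
Since α = 3/2 > 1, p = c/n^{3/2} = o(1/n) is below the triangle threshold p ~ 1/n. Asymptotically E[X] ~ (c³/6)·n^{3(1−α)} = (3³/6)·n^{-1.5} → 0, so by Markov's inequality G has no triangles w.h.p.

E[X] ≈ 0.01233; in regime p = Θ(1/n^{3/2}) E[X] tends to 0 (below the triangle threshold p ~ 1/n).


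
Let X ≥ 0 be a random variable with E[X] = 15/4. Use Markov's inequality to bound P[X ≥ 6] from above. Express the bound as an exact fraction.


μ = E[X] = 15/4, a = 6.
Markov: P[X ≥ 6] ≤ μ/a = (15/4)/6 = 5/8.
Numerically: ≈ 0.6250.
(Since a = 6 > μ = 3.7500, the bound 5/8 is < 1 and informative.)

P[X ≥ 6] ≤ 5/8 ≈ 0.6250.


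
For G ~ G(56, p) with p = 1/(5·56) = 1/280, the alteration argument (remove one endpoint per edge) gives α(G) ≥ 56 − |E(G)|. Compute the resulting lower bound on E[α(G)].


E[|E(G)|] = C(56, 2)·p = 1540 · (1/280) = 11/2.
E[α(G)] ≥ n − E[|E(G)|] = 56 − 11/2 = 101/2.
Numerically: ≈ 50.500.
(This is only a lower bound; the true E[α(G)] may be larger.)

E[α(G)] ≥ 101/2 ≈ 50.500.


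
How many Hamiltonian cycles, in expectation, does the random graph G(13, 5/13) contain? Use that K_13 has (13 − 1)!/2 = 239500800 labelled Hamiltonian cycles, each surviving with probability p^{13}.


K_13 has (13 − 1)!/2 = 239500800 labelled Hamiltonian cycles.
For each such Hamiltonian cycle H, let X_H = 1 if all 13 edges of H are present in G. Then P[X_H = 1] = p^{13} = (5/13)^{13} = 1220703125/302875106592253.
Summing the indicators: E[X] = Σ_H E[X_H] = 239500800 · p^{13} = 239500800 · 1220703125/302875106592253 = 292359375000000000/302875106592253.
Numerically: E[X] ≈ 965.28.

E[X] = 239500800 · (5/13)^{13} = 292359375000000000/302875106592253 ≈ 965.28.


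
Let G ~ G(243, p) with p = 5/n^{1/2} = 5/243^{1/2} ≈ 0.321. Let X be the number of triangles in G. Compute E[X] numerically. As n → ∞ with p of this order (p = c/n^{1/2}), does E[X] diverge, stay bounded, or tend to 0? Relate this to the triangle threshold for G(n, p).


Number of potential triangles: C(243, 3) = 2362041.
Each occurs with probability p³ ≈ (0.321)³ ≈ 3.29990e-02.
By linearity: E[X] = C(243, 3)·p³ ≈ 2362041 · 3.29990e-02 ≈ 77944.959.
Since α = 1/2 < 1, p = c/n^{1/2} ≫ 1/n is above the triangle threshold p ~ 1/n. Asymptotically E[X] ~ (c³/6)·n^{3(1−α)} = (5³/6)·n^{1.5} → ∞; triangles are abundant w.h.p.

E[X] ≈ 77944.959; in regime p = Θ(1/n^{1/2}) E[X] diverges (above the triangle threshold p ~ 1/n).


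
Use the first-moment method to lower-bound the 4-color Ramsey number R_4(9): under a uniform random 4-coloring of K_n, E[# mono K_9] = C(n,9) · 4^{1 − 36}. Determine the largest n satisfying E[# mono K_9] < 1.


We need C(n, 9) · 4^{1 − 36} < 1, i.e. C(n, 9) < 4^{36 − 1} = 1180591620717411303424.
Check values of n near the boundary:
  n = 911: C(911, 9) = 1144686900492291197405; 1144686900492291197405 < 1180591620717411303424? YES
  n = 912: C(912, 9) = 1156095740032081475120; 1156095740032081475120 < 1180591620717411303424? YES
  n = 913: C(913, 9) = 1167605542753639808390; 1167605542753639808390 < 1180591620717411303424? YES
  n = 914: C(914, 9) = 1179217089587653905932; 1179217089587653905932 < 1180591620717411303424? YES
  n = 915: C(915, 9) = 1190931166636537885130; 1190931166636537885130 < 1180591620717411303424? NO
The largest n with C(n, 9) < 1180591620717411303424 is n = 914 (where E[X] = 294804272396913476483/295147905179352825856 ≈ 0.999). Hence R_4(9) > 914, i.e. R_4(9) ≥ 915.

Largest n = 914; hence R_4(9) > 914.


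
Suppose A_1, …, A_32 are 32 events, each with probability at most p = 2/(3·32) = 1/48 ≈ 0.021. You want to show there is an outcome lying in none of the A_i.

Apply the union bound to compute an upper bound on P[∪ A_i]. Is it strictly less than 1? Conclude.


Union bound: P[∪_{i=1}^{32} A_i] ≤ Σ_i P[A_i] ≤ 32·p = 32·(1/48) = 2/3.
Numerically: 2/3 ≈ 0.667.
Is 2/3 < 1? YES.
Since P[∪ A_i] ≤ 2/3 < 1, the complement has P[∩ A_i^c] ≥ 1 − 2/3 = 1/3 > 0, so some outcome avoids every A_i.

32·p = 2/3 ≈ 0.667; existence CERTIFIED by the union bound.


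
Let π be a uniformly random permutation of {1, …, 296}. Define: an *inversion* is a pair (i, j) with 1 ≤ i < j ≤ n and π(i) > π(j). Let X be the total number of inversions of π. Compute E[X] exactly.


Write X = Σ X_I over the C(296, 2) = 43660 pairs i < j, with X_I the indicator of one inversion.
There are 43660 indicators.
For each fixed pair i < j, the values π(i) and π(j) are two distinct elements of {1, …, 296} in uniformly random order; by symmetry P[π(i) > π(j)] = 1/2.
By linearity: E[X] = 43660 · (1/2) = C(296, 2) · (1/2) = 43660/2 = 21830 ≈ 21830.00000.

E[X] = 21830 = 21830.00000.


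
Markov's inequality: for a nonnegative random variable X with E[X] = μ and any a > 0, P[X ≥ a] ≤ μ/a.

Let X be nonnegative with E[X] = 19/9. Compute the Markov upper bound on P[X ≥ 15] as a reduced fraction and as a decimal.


μ = E[X] = 19/9, a = 15.
Markov: P[X ≥ 15] ≤ μ/a = (19/9)/15 = 19/135.
Numerically: ≈ 0.140741.
(Since a = 15 > μ = 2.111111, the bound 19/135 is < 1 and informative.)

P[X ≥ 15] ≤ 19/135 ≈ 0.140741.


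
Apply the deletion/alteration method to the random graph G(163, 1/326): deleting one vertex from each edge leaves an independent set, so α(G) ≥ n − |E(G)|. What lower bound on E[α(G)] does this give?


E[|E(G)|] = C(163, 2)·p = 13203 · (1/326) = 81/2.
E[α(G)] ≥ n − E[|E(G)|] = 163 − 81/2 = 245/2.
Numerically: ≈ 122.50000.
(This is only a lower bound; the true E[α(G)] may be larger.)

E[α(G)] ≥ 245/2 ≈ 122.50000.


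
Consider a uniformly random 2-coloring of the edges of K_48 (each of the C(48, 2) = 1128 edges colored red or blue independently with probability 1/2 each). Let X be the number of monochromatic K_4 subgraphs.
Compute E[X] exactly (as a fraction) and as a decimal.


Let X = Σ_S X_S over the C(48, 4) = 194580 subsets S of size 4, where X_S = 1 if the K_4 on S is monochromatic.
For a fixed S, the K_4 on S has C(4, 2) = 6 edges. P[all 6 edges red] = (1/2)^6, and likewise for blue, so P[monochromatic] = 2·(1/2)^6 = 2^{1 − 6} = 1/32.
By linearity: E[X] = C(48, 4) · 2^{1 − 6} = 194580 · 1/32 = 48645/8.
Numerically: E[X] ≈ 6080.6250.

E[X] = C(48,4)·2^(1−C(4,2)) = 48645/8 ≈ 6080.6250.


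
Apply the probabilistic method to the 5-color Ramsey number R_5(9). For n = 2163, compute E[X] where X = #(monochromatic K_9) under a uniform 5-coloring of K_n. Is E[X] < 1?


E[X] = C(2163, 9) · 5^{1 − 36} = 2808716806866462450348390 · 5^{−35} = 2808716806866462450348390/2910383045673370361328125.
As a reduced fraction: E[X] = 561743361373292490069678/582076609134674072265625 ≈ 0.9650677.
Is E[X] < 1? YES.
Since E[X] < 1, there exists a 5-coloring of K_{2163} with no monochromatic K_9; hence R_5(9) > 2163.

E[X] = 561743361373292490069678/582076609134674072265625 ≈ 0.9650677; E[X] < 1, so R_5(9) > 2163.


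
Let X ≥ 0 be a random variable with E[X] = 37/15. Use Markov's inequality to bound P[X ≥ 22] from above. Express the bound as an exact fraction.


μ = E[X] = 37/15, a = 22.
Markov: P[X ≥ 22] ≤ μ/a = (37/15)/22 = 37/330.
Numerically: ≈ 0.1121.
(Since a = 22 > μ = 2.4667, the bound 37/330 is < 1 and informative.)

P[X ≥ 22] ≤ 37/330 ≈ 0.1121.


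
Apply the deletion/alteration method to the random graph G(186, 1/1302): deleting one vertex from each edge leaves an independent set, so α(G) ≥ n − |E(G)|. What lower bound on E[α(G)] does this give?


E[|E(G)|] = C(186, 2)·p = 17205 · (1/1302) = 185/14.
E[α(G)] ≥ n − E[|E(G)|] = 186 − 185/14 = 2419/14.
Numerically: ≈ 172.7857.
(This is only a lower bound; the true E[α(G)] may be larger.)

E[α(G)] ≥ 2419/14 ≈ 172.7857.


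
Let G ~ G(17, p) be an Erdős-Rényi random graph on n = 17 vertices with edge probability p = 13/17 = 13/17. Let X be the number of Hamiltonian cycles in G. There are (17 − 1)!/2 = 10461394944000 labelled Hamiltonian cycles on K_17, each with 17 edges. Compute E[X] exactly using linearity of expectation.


K_17 has (17 − 1)!/2 = 10461394944000 labelled Hamiltonian cycles.
For each such Hamiltonian cycle H, let X_H = 1 if all 17 edges of H are present in G. Then P[X_H = 1] = p^{17} = (13/17)^{17} = 8650415919381337933/827240261886336764177.
By linearity of expectation: E[X] = Σ_H E[X_H] = 10461394944000 · p^{17} = 10461394944000 · 8650415919381337933/827240261886336764177 = 90495417362513040260241610752000/827240261886336764177.
Numerically: E[X] ≈ 1.0939e+11.

E[X] = 10461394944000 · (13/17)^{17} = 90495417362513040260241610752000/827240261886336764177 ≈ 1.0939e+11.


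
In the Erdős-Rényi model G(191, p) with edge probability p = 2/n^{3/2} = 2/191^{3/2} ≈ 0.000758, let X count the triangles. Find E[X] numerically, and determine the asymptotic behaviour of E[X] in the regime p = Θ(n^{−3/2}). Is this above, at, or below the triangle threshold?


Number of potential triangles: C(191, 3) = 1143135.
Each occurs with probability p³ ≈ (0.000758)³ ≈ 4.34950e-10.
By linearity: E[X] = C(191, 3)·p³ ≈ 1143135 · 4.34950e-10 ≈ 0.000.
Since α = 3/2 > 1, p = c/n^{3/2} = o(1/n) is below the triangle threshold p ~ 1/n. Asymptotically E[X] ~ (c³/6)·n^{3(1−α)} = (2³/6)·n^{-1.5} → 0, so by Markov's inequality G has no triangles w.h.p.

E[X] ≈ 0.000; in regime p = Θ(1/n^{3/2}) E[X] tends to 0 (below the triangle threshold p ~ 1/n).


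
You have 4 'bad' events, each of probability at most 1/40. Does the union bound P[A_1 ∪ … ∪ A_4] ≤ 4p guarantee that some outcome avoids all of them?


Union bound: P[∪_{i=1}^{4} A_i] ≤ Σ_i P[A_i] ≤ 4·p = 4·(1/40) = 1/10.
Numerically: 1/10 ≈ 0.100000.
Is 1/10 < 1? YES.
Since P[∪ A_i] ≤ 1/10 < 1, the complement has P[∩ A_i^c] ≥ 1 − 1/10 = 9/10 > 0, so some outcome avoids every A_i.

4·p = 1/10 ≈ 0.100000; existence CERTIFIED by the union bound.


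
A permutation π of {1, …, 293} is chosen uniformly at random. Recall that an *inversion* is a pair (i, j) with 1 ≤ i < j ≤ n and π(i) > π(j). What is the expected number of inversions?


Write X = Σ X_I over the C(293, 2) = 42778 pairs i < j, with X_I the indicator of one inversion.
There are 42778 indicators.
For each fixed pair i < j, the values π(i) and π(j) are two distinct elements of {1, …, 293} in uniformly random order; by symmetry P[π(i) > π(j)] = 1/2.
By linearity: E[X] = 42778 · (1/2) = C(293, 2) · (1/2) = 42778/2 = 21389 ≈ 21389.000000.

E[X] = 21389 = 21389.000000.


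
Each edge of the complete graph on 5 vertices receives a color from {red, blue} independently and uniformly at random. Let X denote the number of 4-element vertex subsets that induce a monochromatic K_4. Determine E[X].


Let X = Σ_S X_S over the C(5, 4) = 5 subsets S of size 4, where X_S = 1 if the K_4 on S is monochromatic.
For a fixed S, the K_4 on S has C(4, 2) = 6 edges. P[all 6 edges red] = (1/2)^6, and likewise for blue, so P[monochromatic] = 2·(1/2)^6 = 2^{1 − 6} = 1/32.
By linearity: E[X] = C(5, 4) · 2^{1 − 6} = 5 · 1/32 = 5/32.
Numerically: E[X] ≈ 0.156250.

E[X] = C(5,4)·2^(1−C(4,2)) = 5/32 ≈ 0.156250.


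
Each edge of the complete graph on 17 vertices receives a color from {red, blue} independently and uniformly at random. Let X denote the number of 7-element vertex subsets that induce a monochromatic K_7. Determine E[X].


Let X = Σ_S X_S over the C(17, 7) = 19448 subsets S of size 7, where X_S = 1 if the K_7 on S is monochromatic.
For a fixed S, the K_7 on S has C(7, 2) = 21 edges. P[all 21 edges red] = (1/2)^21, and likewise for blue, so P[monochromatic] = 2·(1/2)^21 = 2^{1 − 21} = 1/1048576.
Summing: E[X] = C(17, 7) · 2^{1 − 21} = 19448 · 1/1048576 = 2431/131072.
Numerically: E[X] ≈ 0.0185.

E[X] = C(17,7)·2^(1−C(7,2)) = 2431/131072 ≈ 0.0185.


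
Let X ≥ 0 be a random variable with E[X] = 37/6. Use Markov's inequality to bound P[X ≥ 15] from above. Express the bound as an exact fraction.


μ = E[X] = 37/6, a = 15.
Markov: P[X ≥ 15] ≤ μ/a = (37/6)/15 = 37/90.
Numerically: ≈ 0.4111.
(Since a = 15 > μ = 6.1667, the bound 37/90 is < 1 and informative.)

P[X ≥ 15] ≤ 37/90 ≈ 0.4111.


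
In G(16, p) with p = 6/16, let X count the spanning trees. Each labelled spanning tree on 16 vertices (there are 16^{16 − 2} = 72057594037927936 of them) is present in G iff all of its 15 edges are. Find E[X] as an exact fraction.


K_16 has 16^{16 − 2} = 72057594037927936 labelled spanning trees.
For each such spanning tree H, let X_H = 1 if all 15 edges of H are present in G. Then P[X_H = 1] = p^{15} = (3/8)^{15} = 14348907/35184372088832.
By linearity of expectation: E[X] = Σ_H E[X_H] = 72057594037927936 · p^{15} = 72057594037927936 · 14348907/35184372088832 = 29386561536.
Numerically: E[X] ≈ 2.94e+10.

E[X] = 72057594037927936 · (3/8)^{15} = 29386561536 ≈ 2.94e+10.


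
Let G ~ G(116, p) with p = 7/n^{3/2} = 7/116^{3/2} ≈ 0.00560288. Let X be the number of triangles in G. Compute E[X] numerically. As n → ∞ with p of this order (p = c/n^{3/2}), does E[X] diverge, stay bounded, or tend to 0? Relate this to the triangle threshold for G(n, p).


Number of potential triangles: C(116, 3) = 253460.
Each occurs with probability p³ ≈ (0.00560288)³ ≈ 1.75886768e-07.
By linearity: E[X] = C(116, 3)·p³ ≈ 253460 · 1.75886768e-07 ≈ 0.044580.
Since α = 3/2 > 1, p = c/n^{3/2} = o(1/n) is below the triangle threshold p ~ 1/n. Asymptotically E[X] ~ (c³/6)·n^{3(1−α)} = (7³/6)·n^{-1.5} → 0, so by Markov's inequality G has no triangles w.h.p.

E[X] ≈ 0.044580; in regime p = Θ(1/n^{3/2}) E[X] tends to 0 (below the triangle threshold p ~ 1/n).


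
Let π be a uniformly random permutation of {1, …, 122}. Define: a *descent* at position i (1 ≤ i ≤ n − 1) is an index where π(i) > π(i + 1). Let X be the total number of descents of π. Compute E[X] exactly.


Write X = Σ X_I over i = 1, …, 121, with X_I the indicator of one descent.
There are 121 indicators.
For each fixed i, the pair (π(i), π(i+1)) is a uniformly random ordered pair of distinct values from {1, …, 122}; by symmetry P[π(i) > π(i+1)] = 1/2.
By linearity: E[X] = 121 · (1/2) = (122 − 1) · (1/2) = 121/2 ≈ 60.500000.

E[X] = 121/2 = 60.500000.


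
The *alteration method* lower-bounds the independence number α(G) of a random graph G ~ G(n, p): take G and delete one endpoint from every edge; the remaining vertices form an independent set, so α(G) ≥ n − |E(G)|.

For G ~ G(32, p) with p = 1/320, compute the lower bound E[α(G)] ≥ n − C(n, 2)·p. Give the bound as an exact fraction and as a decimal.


E[|E(G)|] = C(32, 2)·p = 496 · (1/320) = 31/20.
E[α(G)] ≥ n − E[|E(G)|] = 32 − 31/20 = 609/20.
Numerically: ≈ 30.450.
(This is only a lower bound; the true E[α(G)] may be larger.)

E[α(G)] ≥ 609/20 ≈ 30.450.


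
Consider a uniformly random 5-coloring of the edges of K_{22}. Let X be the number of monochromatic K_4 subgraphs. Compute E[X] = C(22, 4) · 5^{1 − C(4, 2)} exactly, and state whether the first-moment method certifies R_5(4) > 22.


E[X] = C(22, 4) · 5^{1 − 6} = 7315 · 5^{−5} = 7315/3125.
As a reduced fraction: E[X] = 1463/625 ≈ 2.34080.
Is E[X] < 1? NO.
Since E[X] ≥ 1, the first-moment bound is inconclusive at n = 22; it does NOT by itself certify R_5(4) > 22.

E[X] = 1463/625 ≈ 2.34080; E[X] ≥ 1; first-moment method inconclusive here.


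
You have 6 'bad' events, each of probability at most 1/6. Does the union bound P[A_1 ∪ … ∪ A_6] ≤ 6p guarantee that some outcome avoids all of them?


Union bound: P[∪_{i=1}^{6} A_i] ≤ Σ_i P[A_i] ≤ 6·p = 6·(1/6) = 1.
Numerically: 1 ≈ 1.000.
Is 1 < 1? NO.
Since the bound 1 is ≥ 1, the union bound is uninformative here; it does NOT by itself certify existence.

6·p = 1 ≈ 1.000; existence NOT certified by the union bound.


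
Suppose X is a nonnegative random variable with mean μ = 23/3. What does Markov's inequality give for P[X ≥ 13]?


μ = E[X] = 23/3, a = 13.
Markov: P[X ≥ 13] ≤ μ/a = (23/3)/13 = 23/39.
Numerically: ≈ 0.5897.
(Since a = 13 > μ = 7.6667, the bound 23/39 is < 1 and informative.)

P[X ≥ 13] ≤ 23/39 ≈ 0.5897.


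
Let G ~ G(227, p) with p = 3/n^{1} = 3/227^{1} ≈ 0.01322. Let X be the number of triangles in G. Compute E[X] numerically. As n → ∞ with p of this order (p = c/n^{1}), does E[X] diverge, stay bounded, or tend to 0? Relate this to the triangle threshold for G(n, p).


Number of potential triangles: C(227, 3) = 1923825.
Each occurs with probability p³ ≈ (0.01322)³ ≈ 2.308268e-06.
By linearity: E[X] = C(227, 3)·p³ ≈ 1923825 · 2.308268e-06 ≈ 4.4407.
Here α = 1, so p = 3/n is exactly at the triangle threshold p ~ 1/n. Asymptotically E[X] → c³/6 = 3³/6 = 9/2 ≈ 4.5000, a bounded constant. In this regime the triangle count is asymptotically Poisson(c³/6).

E[X] ≈ 4.4407; in regime p = Θ(1/n^{1}) E[X] stays bounded (at the triangle threshold p ~ 1/n).


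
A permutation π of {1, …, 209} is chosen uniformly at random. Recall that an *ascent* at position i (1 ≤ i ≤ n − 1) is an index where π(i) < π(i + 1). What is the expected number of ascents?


Write X = Σ X_I over i = 1, …, 208, with X_I the indicator of one ascent.
There are 208 indicators.
For each fixed i, the pair (π(i), π(i+1)) is a uniformly random ordered pair of distinct values from {1, …, 209}; by symmetry P[π(i) < π(i+1)] = 1/2.
By linearity: E[X] = 208 · (1/2) = (209 − 1) · (1/2) = 104 ≈ 104.00000.

E[X] = 104 = 104.00000.


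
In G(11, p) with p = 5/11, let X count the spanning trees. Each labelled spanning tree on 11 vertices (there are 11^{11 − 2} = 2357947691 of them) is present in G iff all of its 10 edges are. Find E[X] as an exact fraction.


K_11 has 11^{11 − 2} = 2357947691 labelled spanning trees.
For each such spanning tree H, let X_H = 1 if all 10 edges of H are present in G. Then P[X_H = 1] = p^{10} = (5/11)^{10} = 9765625/25937424601.
Summing the indicators: E[X] = Σ_H E[X_H] = 2357947691 · p^{10} = 2357947691 · 9765625/25937424601 = 9765625/11.
Numerically: E[X] ≈ 8.8778e+05.

E[X] = 2357947691 · (5/11)^{10} = 9765625/11 ≈ 8.8778e+05.


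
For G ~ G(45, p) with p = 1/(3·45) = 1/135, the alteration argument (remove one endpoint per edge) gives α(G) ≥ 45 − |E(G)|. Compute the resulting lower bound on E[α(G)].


E[|E(G)|] = C(45, 2)·p = 990 · (1/135) = 22/3.
E[α(G)] ≥ n − E[|E(G)|] = 45 − 22/3 = 113/3.
Numerically: ≈ 37.6667.
(This is only a lower bound; the true E[α(G)] may be larger.)

E[α(G)] ≥ 113/3 ≈ 37.6667.


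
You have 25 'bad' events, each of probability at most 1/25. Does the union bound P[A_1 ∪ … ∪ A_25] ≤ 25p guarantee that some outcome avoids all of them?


Union bound: P[∪_{i=1}^{25} A_i] ≤ Σ_i P[A_i] ≤ 25·p = 25·(1/25) = 1.
Numerically: 1 ≈ 1.000000.
Is 1 < 1? NO.
Since the bound 1 is ≥ 1, the union bound is uninformative here; it does NOT by itself certify existence.

25·p = 1 ≈ 1.000000; existence NOT certified by the union bound.


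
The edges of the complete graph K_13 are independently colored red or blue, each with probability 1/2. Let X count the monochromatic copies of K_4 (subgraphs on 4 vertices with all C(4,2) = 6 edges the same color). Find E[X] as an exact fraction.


Let X = Σ_S X_S over the C(13, 4) = 715 subsets S of size 4, where X_S = 1 if the K_4 on S is monochromatic.
For a fixed S, the K_4 on S has C(4, 2) = 6 edges. P[all 6 edges red] = (1/2)^6, and likewise for blue, so P[monochromatic] = 2·(1/2)^6 = 2^{1 − 6} = 1/32.
By linearity: E[X] = C(13, 4) · 2^{1 − 6} = 715 · 1/32 = 715/32.
Numerically: E[X] ≈ 22.343750.

E[X] = C(13,4)·2^(1−C(4,2)) = 715/32 ≈ 22.343750.


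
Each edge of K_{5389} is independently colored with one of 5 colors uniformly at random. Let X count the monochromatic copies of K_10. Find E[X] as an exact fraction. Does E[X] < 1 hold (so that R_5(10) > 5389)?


E[X] = C(5389, 10) · 5^{1 − 45} = 5645340767466558997768874792926 · 5^{−44} = 5645340767466558997768874792926/5684341886080801486968994140625.
As a reduced fraction: E[X] = 5645340767466558997768874792926/5684341886080801486968994140625 ≈ 0.99314.
Is E[X] < 1? YES.
Since E[X] < 1, there exists a 5-coloring of K_{5389} with no monochromatic K_10; hence R_5(10) > 5389.

E[X] = 5645340767466558997768874792926/5684341886080801486968994140625 ≈ 0.99314; E[X] < 1, so R_5(10) > 5389.


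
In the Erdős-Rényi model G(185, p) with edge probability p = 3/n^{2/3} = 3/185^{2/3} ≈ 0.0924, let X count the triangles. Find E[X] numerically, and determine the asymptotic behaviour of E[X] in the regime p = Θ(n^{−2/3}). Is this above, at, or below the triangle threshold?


Number of potential triangles: C(185, 3) = 1038220.
Each occurs with probability p³ ≈ (0.0924)³ ≈ 7.88897e-04.
By linearity: E[X] = C(185, 3)·p³ ≈ 1038220 · 7.88897e-04 ≈ 819.049.
Since α = 2/3 < 1, p = c/n^{2/3} ≫ 1/n is above the triangle threshold p ~ 1/n. Asymptotically E[X] ~ (c³/6)·n^{3(1−α)} = (3³/6)·n^{1} → ∞; triangles are abundant w.h.p.

E[X] ≈ 819.049; in regime p = Θ(1/n^{2/3}) E[X] diverges (above the triangle threshold p ~ 1/n).


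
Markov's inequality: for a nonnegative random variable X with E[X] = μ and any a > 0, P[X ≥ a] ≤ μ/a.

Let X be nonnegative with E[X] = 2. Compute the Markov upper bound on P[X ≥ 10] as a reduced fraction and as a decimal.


μ = E[X] = 2, a = 10.
Markov: P[X ≥ 10] ≤ μ/a = (2)/10 = 1/5.
Numerically: ≈ 0.200000.
(Since a = 10 > μ = 2.000000, the bound 1/5 is < 1 and informative.)

P[X ≥ 10] ≤ 1/5 ≈ 0.200000.


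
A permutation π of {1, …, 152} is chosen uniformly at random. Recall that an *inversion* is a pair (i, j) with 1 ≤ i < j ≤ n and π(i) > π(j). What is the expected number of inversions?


Write X = Σ X_I over the C(152, 2) = 11476 pairs i < j, with X_I the indicator of one inversion.
There are 11476 indicators.
For each fixed pair i < j, the values π(i) and π(j) are two distinct elements of {1, …, 152} in uniformly random order; by symmetry P[π(i) > π(j)] = 1/2.
By linearity: E[X] = 11476 · (1/2) = C(152, 2) · (1/2) = 11476/2 = 5738 ≈ 5738.00000.

E[X] = 5738 = 5738.00000.


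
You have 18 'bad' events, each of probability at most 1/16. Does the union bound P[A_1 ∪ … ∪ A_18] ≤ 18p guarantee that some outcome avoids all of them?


Union bound: P[∪_{i=1}^{18} A_i] ≤ Σ_i P[A_i] ≤ 18·p = 18·(1/16) = 9/8.
Numerically: 9/8 ≈ 1.125000.
Is 9/8 < 1? NO.
Since the bound 9/8 is ≥ 1, the union bound is uninformative here; it does NOT by itself certify existence.

18·p = 9/8 ≈ 1.125000; existence NOT certified by the union bound.


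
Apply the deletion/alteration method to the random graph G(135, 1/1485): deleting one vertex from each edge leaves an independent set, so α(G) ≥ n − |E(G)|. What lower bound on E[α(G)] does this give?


E[|E(G)|] = C(135, 2)·p = 9045 · (1/1485) = 67/11.
E[α(G)] ≥ n − E[|E(G)|] = 135 − 67/11 = 1418/11.
Numerically: ≈ 128.909091.
(This is only a lower bound; the true E[α(G)] may be larger.)

E[α(G)] ≥ 1418/11 ≈ 128.909091.


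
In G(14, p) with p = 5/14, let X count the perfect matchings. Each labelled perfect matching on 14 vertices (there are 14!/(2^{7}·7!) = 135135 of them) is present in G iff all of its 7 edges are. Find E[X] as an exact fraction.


K_14 has 14!/(2^{7}·7!) = 135135 labelled perfect matchings.
For each such perfect matching H, let X_H = 1 if all 7 edges of H are present in G. Then P[X_H = 1] = p^{7} = (5/14)^{7} = 78125/105413504.
Summing the indicators: E[X] = Σ_H E[X_H] = 135135 · p^{7} = 135135 · 78125/105413504 = 1508203125/15059072.
Numerically: E[X] ≈ 100.

E[X] = 135135 · (5/14)^{7} = 1508203125/15059072 ≈ 100.


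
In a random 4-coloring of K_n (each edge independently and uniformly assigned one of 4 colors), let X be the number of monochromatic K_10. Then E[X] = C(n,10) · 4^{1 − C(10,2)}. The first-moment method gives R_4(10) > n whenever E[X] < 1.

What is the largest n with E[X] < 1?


We need C(n, 10) · 4^{1 − 45} < 1, i.e. C(n, 10) < 4^{45 − 1} = 309485009821345068724781056.
Check values of n near the boundary:
  n = 2019: C(2019, 10) = 303322949179835278009229628; 303322949179835278009229628 < 309485009821345068724781056? YES
  n = 2020: C(2020, 10) = 304832018578739931133653656; 304832018578739931133653656 < 309485009821345068724781056? YES
  n = 2021: C(2021, 10) = 306347841644770462864800616; 306347841644770462864800616 < 309485009821345068724781056? YES
  n = 2022: C(2022, 10) = 307870445231474093395937796; 307870445231474093395937796 < 309485009821345068724781056? YES
  n = 2023: C(2023, 10) = 309399856285778485315440716; 309399856285778485315440716 < 309485009821345068724781056? YES
  n = 2024: C(2024, 10) = 310936101848269937576192656; 310936101848269937576192656 < 309485009821345068724781056? NO
  n = 2025: C(2025, 10) = 312479209053472269772600560; 312479209053472269772600560 < 309485009821345068724781056? NO
  n = 2026: C(2026, 10) = 314029205130126398094885285; 314029205130126398094885285 < 309485009821345068724781056? NO
The largest n with C(n, 10) < 309485009821345068724781056 is n = 2023 (where E[X] = 77349964071444621328860179/77371252455336267181195264 ≈ 0.999725). Hence R_4(10) > 2023, i.e. R_4(10) ≥ 2024.

Largest n = 2023; hence R_4(10) > 2023.


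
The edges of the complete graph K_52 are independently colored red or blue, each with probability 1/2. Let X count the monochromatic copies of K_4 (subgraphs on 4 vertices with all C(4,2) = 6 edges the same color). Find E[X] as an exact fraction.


Let X = Σ_S X_S over the C(52, 4) = 270725 subsets S of size 4, where X_S = 1 if the K_4 on S is monochromatic.
For a fixed S, the K_4 on S has C(4, 2) = 6 edges. P[all 6 edges red] = (1/2)^6, and likewise for blue, so P[monochromatic] = 2·(1/2)^6 = 2^{1 − 6} = 1/32.
By linearity of expectation: E[X] = C(52, 4) · 2^{1 − 6} = 270725 · 1/32 = 270725/32.
Numerically: E[X] ≈ 8460.1562.

E[X] = C(52,4)·2^(1−C(4,2)) = 270725/32 ≈ 8460.1562.


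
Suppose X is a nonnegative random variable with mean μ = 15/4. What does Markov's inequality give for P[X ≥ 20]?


μ = E[X] = 15/4, a = 20.
Markov: P[X ≥ 20] ≤ μ/a = (15/4)/20 = 3/16.
Numerically: ≈ 0.187500.
(Since a = 20 > μ = 3.750000, the bound 3/16 is < 1 and informative.)

P[X ≥ 20] ≤ 3/16 ≈ 0.187500.


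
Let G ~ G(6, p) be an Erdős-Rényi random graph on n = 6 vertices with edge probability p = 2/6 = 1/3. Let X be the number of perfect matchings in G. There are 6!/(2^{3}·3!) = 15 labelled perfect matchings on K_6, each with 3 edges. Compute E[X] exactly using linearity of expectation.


K_6 has 6!/(2^{3}·3!) = 15 labelled perfect matchings.
For each such perfect matching H, let X_H = 1 if all 3 edges of H are present in G. Then P[X_H = 1] = p^{3} = (1/3)^{3} = 1/27.
By linearity of expectation: E[X] = Σ_H E[X_H] = 15 · p^{3} = 15 · 1/27 = 5/9.
Numerically: E[X] ≈ 0.555556.

E[X] = 15 · (1/3)^{3} = 5/9 ≈ 0.555556.


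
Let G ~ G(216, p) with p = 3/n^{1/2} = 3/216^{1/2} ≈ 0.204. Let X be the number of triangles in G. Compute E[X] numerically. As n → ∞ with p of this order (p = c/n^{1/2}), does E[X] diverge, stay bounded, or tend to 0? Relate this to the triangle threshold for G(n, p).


Number of potential triangles: C(216, 3) = 1656360.
Each occurs with probability p³ ≈ (0.204)³ ≈ 8.50517e-03.
By linearity: E[X] = C(216, 3)·p³ ≈ 1656360 · 8.50517e-03 ≈ 14087.628.
Since α = 1/2 < 1, p = c/n^{1/2} ≫ 1/n is above the triangle threshold p ~ 1/n. Asymptotically E[X] ~ (c³/6)·n^{3(1−α)} = (3³/6)·n^{1.5} → ∞; triangles are abundant w.h.p.

E[X] ≈ 14087.628; in regime p = Θ(1/n^{1/2}) E[X] diverges (above the triangle threshold p ~ 1/n).


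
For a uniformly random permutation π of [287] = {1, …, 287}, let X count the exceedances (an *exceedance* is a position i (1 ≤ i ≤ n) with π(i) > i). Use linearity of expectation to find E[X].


Write X = Σ_{i=1}^{287} X_i, where X_i = 1_{π(i) > i}.
For each fixed i, π(i) is uniform over {1, …, 287} (marginal of a uniform permutation), so P[π(i) > i] = (n − i)/n. Summing: Σ_{i=1}^{287} (n − i)/n = (0 + 1 + … + 286)/287 = 287(287 − 1)/(2·287) = (287 − 1)/2.
Hence E[X] = Σ_{i=1}^{287} (287 − i)/287 = 143 ≈ 143.0000.

E[X] = 143 = 143.0000.


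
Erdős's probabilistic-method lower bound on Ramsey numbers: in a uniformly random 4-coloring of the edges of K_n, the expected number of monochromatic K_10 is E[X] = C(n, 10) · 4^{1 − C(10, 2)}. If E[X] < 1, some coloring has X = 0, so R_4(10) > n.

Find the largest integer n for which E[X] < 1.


We need C(n, 10) · 4^{1 − 45} < 1, i.e. C(n, 10) < 4^{45 − 1} = 309485009821345068724781056.
Check values of n near the boundary:
  n = 2017: C(2017, 10) = 300324964434452596180990448; 300324964434452596180990448 < 309485009821345068724781056? YES
  n = 2018: C(2018, 10) = 301820606687612220663963508; 301820606687612220663963508 < 309485009821345068724781056? YES
  n = 2019: C(2019, 10) = 303322949179835278009229628; 303322949179835278009229628 < 309485009821345068724781056? YES
  n = 2020: C(2020, 10) = 304832018578739931133653656; 304832018578739931133653656 < 309485009821345068724781056? YES
  n = 2021: C(2021, 10) = 306347841644770462864800616; 306347841644770462864800616 < 309485009821345068724781056? YES
  n = 2022: C(2022, 10) = 307870445231474093395937796; 307870445231474093395937796 < 309485009821345068724781056? YES
  n = 2023: C(2023, 10) = 309399856285778485315440716; 309399856285778485315440716 < 309485009821345068724781056? YES
  n = 2024: C(2024, 10) = 310936101848269937576192656; 310936101848269937576192656 < 309485009821345068724781056? NO
The largest n with C(n, 10) < 309485009821345068724781056 is n = 2023 (where E[X] = 77349964071444621328860179/77371252455336267181195264 ≈ 0.999725). Hence R_4(10) > 2023, i.e. R_4(10) ≥ 2024.

Largest n = 2023; hence R_4(10) > 2023.


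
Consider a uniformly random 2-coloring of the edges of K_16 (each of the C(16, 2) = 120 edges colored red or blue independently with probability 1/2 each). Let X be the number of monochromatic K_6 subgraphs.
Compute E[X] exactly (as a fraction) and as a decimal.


Let X = Σ_S X_S over the C(16, 6) = 8008 subsets S of size 6, where X_S = 1 if the K_6 on S is monochromatic.
For a fixed S, the K_6 on S has C(6, 2) = 15 edges. P[all 15 edges red] = (1/2)^15, and likewise for blue, so P[monochromatic] = 2·(1/2)^15 = 2^{1 − 15} = 1/16384.
By linearity: E[X] = C(16, 6) · 2^{1 − 15} = 8008 · 1/16384 = 1001/2048.
Numerically: E[X] ≈ 0.4888.

E[X] = C(16,6)·2^(1−C(6,2)) = 1001/2048 ≈ 0.4888.


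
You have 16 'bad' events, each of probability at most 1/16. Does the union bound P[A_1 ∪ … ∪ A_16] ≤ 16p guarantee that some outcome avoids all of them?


Union bound: P[∪_{i=1}^{16} A_i] ≤ Σ_i P[A_i] ≤ 16·p = 16·(1/16) = 1.
Numerically: 1 ≈ 1.0000.
Is 1 < 1? NO.
Since the bound 1 is ≥ 1, the union bound is uninformative here; it does NOT by itself certify existence.

16·p = 1 ≈ 1.0000; existence NOT certified by the union bound.


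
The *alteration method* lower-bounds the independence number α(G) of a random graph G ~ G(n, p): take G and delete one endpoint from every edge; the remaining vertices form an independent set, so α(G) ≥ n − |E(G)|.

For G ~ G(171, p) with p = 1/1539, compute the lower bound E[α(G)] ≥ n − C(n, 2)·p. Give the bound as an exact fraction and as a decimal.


E[|E(G)|] = C(171, 2)·p = 14535 · (1/1539) = 85/9.
E[α(G)] ≥ n − E[|E(G)|] = 171 − 85/9 = 1454/9.
Numerically: ≈ 161.555556.
(This is only a lower bound; the true E[α(G)] may be larger.)

E[α(G)] ≥ 1454/9 ≈ 161.555556.


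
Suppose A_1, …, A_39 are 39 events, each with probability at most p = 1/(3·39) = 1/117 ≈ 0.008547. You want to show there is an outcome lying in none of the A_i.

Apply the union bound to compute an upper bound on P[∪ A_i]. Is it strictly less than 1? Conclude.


Union bound: P[∪_{i=1}^{39} A_i] ≤ Σ_i P[A_i] ≤ 39·p = 39·(1/117) = 1/3.
Numerically: 1/3 ≈ 0.333333.
Is 1/3 < 1? YES.
Since P[∪ A_i] ≤ 1/3 < 1, the complement has P[∩ A_i^c] ≥ 1 − 1/3 = 2/3 > 0, so some outcome avoids every A_i.

39·p = 1/3 ≈ 0.333333; existence CERTIFIED by the union bound.


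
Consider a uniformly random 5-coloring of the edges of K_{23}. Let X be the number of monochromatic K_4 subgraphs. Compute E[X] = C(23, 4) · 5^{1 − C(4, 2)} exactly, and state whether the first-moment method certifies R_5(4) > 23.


E[X] = C(23, 4) · 5^{1 − 6} = 8855 · 5^{−5} = 8855/3125.
As a reduced fraction: E[X] = 1771/625 ≈ 2.83360.
Is E[X] < 1? NO.
Since E[X] ≥ 1, the first-moment bound is inconclusive at n = 23; it does NOT by itself certify R_5(4) > 23.

E[X] = 1771/625 ≈ 2.83360; E[X] ≥ 1; first-moment method inconclusive here.


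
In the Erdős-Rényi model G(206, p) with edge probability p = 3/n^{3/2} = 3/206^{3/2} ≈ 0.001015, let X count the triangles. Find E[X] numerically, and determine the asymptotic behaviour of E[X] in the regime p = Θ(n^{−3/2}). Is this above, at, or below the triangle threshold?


Number of potential triangles: C(206, 3) = 1435820.
Each occurs with probability p³ ≈ (0.001015)³ ≈ 1.044627e-09.
By linearity: E[X] = C(206, 3)·p³ ≈ 1435820 · 1.044627e-09 ≈ 0.0015.
Since α = 3/2 > 1, p = c/n^{3/2} = o(1/n) is below the triangle threshold p ~ 1/n. Asymptotically E[X] ~ (c³/6)·n^{3(1−α)} = (3³/6)·n^{-1.5} → 0, so by Markov's inequality G has no triangles w.h.p.

E[X] ≈ 0.0015; in regime p = Θ(1/n^{3/2}) E[X] tends to 0 (below the triangle threshold p ~ 1/n).


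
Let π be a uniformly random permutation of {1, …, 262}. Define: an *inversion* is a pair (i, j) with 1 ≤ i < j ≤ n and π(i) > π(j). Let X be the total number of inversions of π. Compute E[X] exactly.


Write X = Σ X_I over the C(262, 2) = 34191 pairs i < j, with X_I the indicator of one inversion.
There are 34191 indicators.
For each fixed pair i < j, the values π(i) and π(j) are two distinct elements of {1, …, 262} in uniformly random order; by symmetry P[π(i) > π(j)] = 1/2.
By linearity: E[X] = 34191 · (1/2) = C(262, 2) · (1/2) = 34191/2 = 34191/2 ≈ 17095.500.

E[X] = 34191/2 = 17095.500.


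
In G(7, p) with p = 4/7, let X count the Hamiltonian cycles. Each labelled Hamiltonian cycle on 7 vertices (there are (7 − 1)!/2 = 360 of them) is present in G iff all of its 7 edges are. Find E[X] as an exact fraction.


K_7 has (7 − 1)!/2 = 360 labelled Hamiltonian cycles.
For each such Hamiltonian cycle H, let X_H = 1 if all 7 edges of H are present in G. Then P[X_H = 1] = p^{7} = (4/7)^{7} = 16384/823543.
Summing the indicators: E[X] = Σ_H E[X_H] = 360 · p^{7} = 360 · 16384/823543 = 5898240/823543.
Numerically: E[X] ≈ 7.162.

E[X] = 360 · (4/7)^{7} = 5898240/823543 ≈ 7.162.


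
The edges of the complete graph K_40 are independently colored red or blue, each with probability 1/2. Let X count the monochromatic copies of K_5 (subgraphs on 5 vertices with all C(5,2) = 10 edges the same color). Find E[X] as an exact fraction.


Let X = Σ_S X_S over the C(40, 5) = 658008 subsets S of size 5, where X_S = 1 if the K_5 on S is monochromatic.
For a fixed S, the K_5 on S has C(5, 2) = 10 edges. P[all 10 edges red] = (1/2)^10, and likewise for blue, so P[monochromatic] = 2·(1/2)^10 = 2^{1 − 10} = 1/512.
By linearity of expectation: E[X] = C(40, 5) · 2^{1 − 10} = 658008 · 1/512 = 82251/64.
Numerically: E[X] ≈ 1285.171875.

E[X] = C(40,5)·2^(1−C(5,2)) = 82251/64 ≈ 1285.171875.


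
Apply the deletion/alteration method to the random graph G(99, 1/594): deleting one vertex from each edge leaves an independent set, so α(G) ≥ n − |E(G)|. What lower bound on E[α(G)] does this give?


E[|E(G)|] = C(99, 2)·p = 4851 · (1/594) = 49/6.
E[α(G)] ≥ n − E[|E(G)|] = 99 − 49/6 = 545/6.
Numerically: ≈ 90.8333.
(This is only a lower bound; the true E[α(G)] may be larger.)

E[α(G)] ≥ 545/6 ≈ 90.8333.


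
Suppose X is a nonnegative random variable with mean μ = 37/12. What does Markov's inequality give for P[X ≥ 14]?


μ = E[X] = 37/12, a = 14.
Markov: P[X ≥ 14] ≤ μ/a = (37/12)/14 = 37/168.
Numerically: ≈ 0.220238.
(Since a = 14 > μ = 3.083333, the bound 37/168 is < 1 and informative.)

P[X ≥ 14] ≤ 37/168 ≈ 0.220238.


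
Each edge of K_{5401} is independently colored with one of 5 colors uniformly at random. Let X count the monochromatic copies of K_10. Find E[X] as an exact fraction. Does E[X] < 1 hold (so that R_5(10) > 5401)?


E[X] = C(5401, 10) · 5^{1 − 45} = 5772423232412011351582235732760 · 5^{−44} = 5772423232412011351582235732760/5684341886080801486968994140625.
As a reduced fraction: E[X] = 1154484646482402270316447146552/1136868377216160297393798828125 ≈ 1.0154954.
Is E[X] < 1? NO.
Since E[X] ≥ 1, the first-moment bound is inconclusive at n = 5401; it does NOT by itself certify R_5(10) > 5401.

E[X] = 1154484646482402270316447146552/1136868377216160297393798828125 ≈ 1.0154954; E[X] ≥ 1; first-moment method inconclusive here.
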